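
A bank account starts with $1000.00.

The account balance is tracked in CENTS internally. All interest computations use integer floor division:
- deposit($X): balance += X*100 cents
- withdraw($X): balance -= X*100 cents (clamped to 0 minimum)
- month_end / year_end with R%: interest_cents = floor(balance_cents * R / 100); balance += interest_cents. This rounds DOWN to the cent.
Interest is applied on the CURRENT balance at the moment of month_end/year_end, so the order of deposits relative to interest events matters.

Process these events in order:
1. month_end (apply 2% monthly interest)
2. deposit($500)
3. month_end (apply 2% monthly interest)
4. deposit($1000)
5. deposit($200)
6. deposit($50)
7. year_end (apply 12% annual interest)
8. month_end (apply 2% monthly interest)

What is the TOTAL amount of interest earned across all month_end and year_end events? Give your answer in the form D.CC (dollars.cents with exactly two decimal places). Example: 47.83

Answer: 449.16

Derivation:
After 1 (month_end (apply 2% monthly interest)): balance=$1020.00 total_interest=$20.00
After 2 (deposit($500)): balance=$1520.00 total_interest=$20.00
After 3 (month_end (apply 2% monthly interest)): balance=$1550.40 total_interest=$50.40
After 4 (deposit($1000)): balance=$2550.40 total_interest=$50.40
After 5 (deposit($200)): balance=$2750.40 total_interest=$50.40
After 6 (deposit($50)): balance=$2800.40 total_interest=$50.40
After 7 (year_end (apply 12% annual interest)): balance=$3136.44 total_interest=$386.44
After 8 (month_end (apply 2% monthly interest)): balance=$3199.16 total_interest=$449.16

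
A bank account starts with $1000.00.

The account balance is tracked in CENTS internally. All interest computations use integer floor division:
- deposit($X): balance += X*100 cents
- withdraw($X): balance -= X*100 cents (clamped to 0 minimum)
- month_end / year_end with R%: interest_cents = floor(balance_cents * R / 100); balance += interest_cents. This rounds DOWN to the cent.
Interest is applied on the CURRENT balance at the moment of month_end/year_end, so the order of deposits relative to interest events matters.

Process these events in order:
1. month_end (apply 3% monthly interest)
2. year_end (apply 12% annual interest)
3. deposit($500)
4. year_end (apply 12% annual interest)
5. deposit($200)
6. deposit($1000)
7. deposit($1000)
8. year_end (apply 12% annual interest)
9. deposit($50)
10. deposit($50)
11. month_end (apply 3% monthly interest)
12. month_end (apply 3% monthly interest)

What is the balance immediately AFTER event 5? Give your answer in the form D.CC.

Answer: 2052.03

Derivation:
After 1 (month_end (apply 3% monthly interest)): balance=$1030.00 total_interest=$30.00
After 2 (year_end (apply 12% annual interest)): balance=$1153.60 total_interest=$153.60
After 3 (deposit($500)): balance=$1653.60 total_interest=$153.60
After 4 (year_end (apply 12% annual interest)): balance=$1852.03 total_interest=$352.03
After 5 (deposit($200)): balance=$2052.03 total_interest=$352.03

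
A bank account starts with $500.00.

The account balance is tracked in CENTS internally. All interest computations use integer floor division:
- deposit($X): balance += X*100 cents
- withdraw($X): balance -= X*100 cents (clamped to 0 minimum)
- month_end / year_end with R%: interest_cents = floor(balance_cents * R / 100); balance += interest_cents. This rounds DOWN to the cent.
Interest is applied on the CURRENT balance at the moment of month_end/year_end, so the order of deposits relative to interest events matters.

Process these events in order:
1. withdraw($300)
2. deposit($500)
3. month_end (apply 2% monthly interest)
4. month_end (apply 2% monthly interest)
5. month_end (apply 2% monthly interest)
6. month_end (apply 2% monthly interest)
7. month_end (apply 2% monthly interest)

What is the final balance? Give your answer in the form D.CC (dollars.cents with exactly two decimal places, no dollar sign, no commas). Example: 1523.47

Answer: 772.84

Derivation:
After 1 (withdraw($300)): balance=$200.00 total_interest=$0.00
After 2 (deposit($500)): balance=$700.00 total_interest=$0.00
After 3 (month_end (apply 2% monthly interest)): balance=$714.00 total_interest=$14.00
After 4 (month_end (apply 2% monthly interest)): balance=$728.28 total_interest=$28.28
After 5 (month_end (apply 2% monthly interest)): balance=$742.84 total_interest=$42.84
After 6 (month_end (apply 2% monthly interest)): balance=$757.69 total_interest=$57.69
After 7 (month_end (apply 2% monthly interest)): balance=$772.84 total_interest=$72.84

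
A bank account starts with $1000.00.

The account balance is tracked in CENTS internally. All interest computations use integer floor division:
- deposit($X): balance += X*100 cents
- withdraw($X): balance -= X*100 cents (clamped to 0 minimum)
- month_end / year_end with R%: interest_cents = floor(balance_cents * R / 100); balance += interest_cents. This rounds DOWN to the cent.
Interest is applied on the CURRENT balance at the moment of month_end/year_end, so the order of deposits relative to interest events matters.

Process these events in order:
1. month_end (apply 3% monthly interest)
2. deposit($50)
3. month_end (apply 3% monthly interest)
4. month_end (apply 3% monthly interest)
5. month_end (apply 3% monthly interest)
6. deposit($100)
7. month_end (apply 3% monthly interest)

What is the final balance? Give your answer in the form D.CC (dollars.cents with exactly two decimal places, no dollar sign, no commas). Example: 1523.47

After 1 (month_end (apply 3% monthly interest)): balance=$1030.00 total_interest=$30.00
After 2 (deposit($50)): balance=$1080.00 total_interest=$30.00
After 3 (month_end (apply 3% monthly interest)): balance=$1112.40 total_interest=$62.40
After 4 (month_end (apply 3% monthly interest)): balance=$1145.77 total_interest=$95.77
After 5 (month_end (apply 3% monthly interest)): balance=$1180.14 total_interest=$130.14
After 6 (deposit($100)): balance=$1280.14 total_interest=$130.14
After 7 (month_end (apply 3% monthly interest)): balance=$1318.54 total_interest=$168.54

Answer: 1318.54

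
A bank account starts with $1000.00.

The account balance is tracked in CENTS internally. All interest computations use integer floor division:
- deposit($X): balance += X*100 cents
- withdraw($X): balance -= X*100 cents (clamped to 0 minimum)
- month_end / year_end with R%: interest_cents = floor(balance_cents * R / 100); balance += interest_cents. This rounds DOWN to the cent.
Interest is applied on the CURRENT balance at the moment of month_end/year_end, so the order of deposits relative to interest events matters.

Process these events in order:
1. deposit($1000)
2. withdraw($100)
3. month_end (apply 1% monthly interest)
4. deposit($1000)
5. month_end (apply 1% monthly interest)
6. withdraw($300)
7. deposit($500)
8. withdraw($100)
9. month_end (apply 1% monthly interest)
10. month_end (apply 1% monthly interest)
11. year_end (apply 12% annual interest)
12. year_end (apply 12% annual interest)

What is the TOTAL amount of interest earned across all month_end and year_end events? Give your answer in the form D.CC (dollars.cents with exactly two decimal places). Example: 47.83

Answer: 900.48

Derivation:
After 1 (deposit($1000)): balance=$2000.00 total_interest=$0.00
After 2 (withdraw($100)): balance=$1900.00 total_interest=$0.00
After 3 (month_end (apply 1% monthly interest)): balance=$1919.00 total_interest=$19.00
After 4 (deposit($1000)): balance=$2919.00 total_interest=$19.00
After 5 (month_end (apply 1% monthly interest)): balance=$2948.19 total_interest=$48.19
After 6 (withdraw($300)): balance=$2648.19 total_interest=$48.19
After 7 (deposit($500)): balance=$3148.19 total_interest=$48.19
After 8 (withdraw($100)): balance=$3048.19 total_interest=$48.19
After 9 (month_end (apply 1% monthly interest)): balance=$3078.67 total_interest=$78.67
After 10 (month_end (apply 1% monthly interest)): balance=$3109.45 total_interest=$109.45
After 11 (year_end (apply 12% annual interest)): balance=$3482.58 total_interest=$482.58
After 12 (year_end (apply 12% annual interest)): balance=$3900.48 total_interest=$900.48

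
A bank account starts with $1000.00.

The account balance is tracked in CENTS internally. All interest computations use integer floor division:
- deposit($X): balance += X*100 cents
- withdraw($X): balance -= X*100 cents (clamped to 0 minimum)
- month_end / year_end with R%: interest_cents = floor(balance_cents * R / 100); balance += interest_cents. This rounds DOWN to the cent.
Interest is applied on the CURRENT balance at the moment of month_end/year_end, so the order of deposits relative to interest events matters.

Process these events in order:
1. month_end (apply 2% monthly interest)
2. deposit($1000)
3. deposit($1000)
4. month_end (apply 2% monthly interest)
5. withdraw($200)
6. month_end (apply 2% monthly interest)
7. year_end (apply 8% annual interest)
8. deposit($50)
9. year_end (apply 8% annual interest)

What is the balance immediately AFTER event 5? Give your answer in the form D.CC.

After 1 (month_end (apply 2% monthly interest)): balance=$1020.00 total_interest=$20.00
After 2 (deposit($1000)): balance=$2020.00 total_interest=$20.00
After 3 (deposit($1000)): balance=$3020.00 total_interest=$20.00
After 4 (month_end (apply 2% monthly interest)): balance=$3080.40 total_interest=$80.40
After 5 (withdraw($200)): balance=$2880.40 total_interest=$80.40

Answer: 2880.40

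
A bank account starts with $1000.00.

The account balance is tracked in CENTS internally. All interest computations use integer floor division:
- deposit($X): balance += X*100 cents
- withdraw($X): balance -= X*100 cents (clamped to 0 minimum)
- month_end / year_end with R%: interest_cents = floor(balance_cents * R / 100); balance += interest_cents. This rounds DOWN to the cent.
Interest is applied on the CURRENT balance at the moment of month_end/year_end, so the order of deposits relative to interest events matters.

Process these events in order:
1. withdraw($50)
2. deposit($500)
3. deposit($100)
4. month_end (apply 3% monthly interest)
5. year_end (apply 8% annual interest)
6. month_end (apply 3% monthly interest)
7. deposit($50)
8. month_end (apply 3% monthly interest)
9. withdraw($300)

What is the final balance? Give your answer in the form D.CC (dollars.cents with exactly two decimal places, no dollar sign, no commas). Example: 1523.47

Answer: 1580.71

Derivation:
After 1 (withdraw($50)): balance=$950.00 total_interest=$0.00
After 2 (deposit($500)): balance=$1450.00 total_interest=$0.00
After 3 (deposit($100)): balance=$1550.00 total_interest=$0.00
After 4 (month_end (apply 3% monthly interest)): balance=$1596.50 total_interest=$46.50
After 5 (year_end (apply 8% annual interest)): balance=$1724.22 total_interest=$174.22
After 6 (month_end (apply 3% monthly interest)): balance=$1775.94 total_interest=$225.94
After 7 (deposit($50)): balance=$1825.94 total_interest=$225.94
After 8 (month_end (apply 3% monthly interest)): balance=$1880.71 total_interest=$280.71
After 9 (withdraw($300)): balance=$1580.71 total_interest=$280.71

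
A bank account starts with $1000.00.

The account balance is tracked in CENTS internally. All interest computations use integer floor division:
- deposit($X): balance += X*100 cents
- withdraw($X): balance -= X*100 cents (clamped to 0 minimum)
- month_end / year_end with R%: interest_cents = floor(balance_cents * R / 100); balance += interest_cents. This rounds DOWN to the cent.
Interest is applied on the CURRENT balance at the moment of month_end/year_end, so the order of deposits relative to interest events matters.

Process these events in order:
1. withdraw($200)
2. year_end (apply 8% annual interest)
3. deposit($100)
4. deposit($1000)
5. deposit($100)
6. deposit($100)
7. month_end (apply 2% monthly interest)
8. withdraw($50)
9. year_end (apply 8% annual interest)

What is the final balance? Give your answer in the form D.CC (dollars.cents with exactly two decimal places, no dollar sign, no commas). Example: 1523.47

After 1 (withdraw($200)): balance=$800.00 total_interest=$0.00
After 2 (year_end (apply 8% annual interest)): balance=$864.00 total_interest=$64.00
After 3 (deposit($100)): balance=$964.00 total_interest=$64.00
After 4 (deposit($1000)): balance=$1964.00 total_interest=$64.00
After 5 (deposit($100)): balance=$2064.00 total_interest=$64.00
After 6 (deposit($100)): balance=$2164.00 total_interest=$64.00
After 7 (month_end (apply 2% monthly interest)): balance=$2207.28 total_interest=$107.28
After 8 (withdraw($50)): balance=$2157.28 total_interest=$107.28
After 9 (year_end (apply 8% annual interest)): balance=$2329.86 total_interest=$279.86

Answer: 2329.86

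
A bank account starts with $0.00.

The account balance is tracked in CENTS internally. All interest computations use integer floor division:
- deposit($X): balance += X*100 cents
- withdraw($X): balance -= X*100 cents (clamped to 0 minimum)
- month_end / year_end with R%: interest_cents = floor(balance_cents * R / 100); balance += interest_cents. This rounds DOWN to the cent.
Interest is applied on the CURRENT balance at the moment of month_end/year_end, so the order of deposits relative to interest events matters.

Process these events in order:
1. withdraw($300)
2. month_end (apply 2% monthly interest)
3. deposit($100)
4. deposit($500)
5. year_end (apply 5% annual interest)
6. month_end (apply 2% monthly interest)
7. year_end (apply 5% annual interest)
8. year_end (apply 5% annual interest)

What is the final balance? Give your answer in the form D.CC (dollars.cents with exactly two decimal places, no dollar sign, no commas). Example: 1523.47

Answer: 708.46

Derivation:
After 1 (withdraw($300)): balance=$0.00 total_interest=$0.00
After 2 (month_end (apply 2% monthly interest)): balance=$0.00 total_interest=$0.00
After 3 (deposit($100)): balance=$100.00 total_interest=$0.00
After 4 (deposit($500)): balance=$600.00 total_interest=$0.00
After 5 (year_end (apply 5% annual interest)): balance=$630.00 total_interest=$30.00
After 6 (month_end (apply 2% monthly interest)): balance=$642.60 total_interest=$42.60
After 7 (year_end (apply 5% annual interest)): balance=$674.73 total_interest=$74.73
After 8 (year_end (apply 5% annual interest)): balance=$708.46 total_interest=$108.46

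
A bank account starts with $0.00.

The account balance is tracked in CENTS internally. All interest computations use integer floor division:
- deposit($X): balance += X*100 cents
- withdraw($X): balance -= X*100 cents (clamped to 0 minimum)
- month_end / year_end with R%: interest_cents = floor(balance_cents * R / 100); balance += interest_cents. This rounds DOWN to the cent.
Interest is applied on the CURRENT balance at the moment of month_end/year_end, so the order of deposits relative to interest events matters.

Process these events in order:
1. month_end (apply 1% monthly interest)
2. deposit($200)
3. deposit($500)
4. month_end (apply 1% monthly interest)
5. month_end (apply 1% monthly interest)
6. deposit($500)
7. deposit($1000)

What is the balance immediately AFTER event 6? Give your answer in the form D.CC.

After 1 (month_end (apply 1% monthly interest)): balance=$0.00 total_interest=$0.00
After 2 (deposit($200)): balance=$200.00 total_interest=$0.00
After 3 (deposit($500)): balance=$700.00 total_interest=$0.00
After 4 (month_end (apply 1% monthly interest)): balance=$707.00 total_interest=$7.00
After 5 (month_end (apply 1% monthly interest)): balance=$714.07 total_interest=$14.07
After 6 (deposit($500)): balance=$1214.07 total_interest=$14.07

Answer: 1214.07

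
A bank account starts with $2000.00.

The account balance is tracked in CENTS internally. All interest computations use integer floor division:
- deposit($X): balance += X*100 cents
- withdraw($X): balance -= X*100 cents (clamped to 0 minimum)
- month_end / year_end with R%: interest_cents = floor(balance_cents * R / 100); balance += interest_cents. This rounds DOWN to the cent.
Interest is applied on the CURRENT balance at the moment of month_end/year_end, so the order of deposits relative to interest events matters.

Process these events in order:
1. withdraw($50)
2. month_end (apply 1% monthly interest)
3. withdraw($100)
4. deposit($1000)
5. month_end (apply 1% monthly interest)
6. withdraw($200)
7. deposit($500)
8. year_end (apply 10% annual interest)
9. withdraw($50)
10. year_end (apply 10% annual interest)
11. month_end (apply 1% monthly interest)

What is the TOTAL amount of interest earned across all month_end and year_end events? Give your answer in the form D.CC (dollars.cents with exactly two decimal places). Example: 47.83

After 1 (withdraw($50)): balance=$1950.00 total_interest=$0.00
After 2 (month_end (apply 1% monthly interest)): balance=$1969.50 total_interest=$19.50
After 3 (withdraw($100)): balance=$1869.50 total_interest=$19.50
After 4 (deposit($1000)): balance=$2869.50 total_interest=$19.50
After 5 (month_end (apply 1% monthly interest)): balance=$2898.19 total_interest=$48.19
After 6 (withdraw($200)): balance=$2698.19 total_interest=$48.19
After 7 (deposit($500)): balance=$3198.19 total_interest=$48.19
After 8 (year_end (apply 10% annual interest)): balance=$3518.00 total_interest=$368.00
After 9 (withdraw($50)): balance=$3468.00 total_interest=$368.00
After 10 (year_end (apply 10% annual interest)): balance=$3814.80 total_interest=$714.80
After 11 (month_end (apply 1% monthly interest)): balance=$3852.94 total_interest=$752.94

Answer: 752.94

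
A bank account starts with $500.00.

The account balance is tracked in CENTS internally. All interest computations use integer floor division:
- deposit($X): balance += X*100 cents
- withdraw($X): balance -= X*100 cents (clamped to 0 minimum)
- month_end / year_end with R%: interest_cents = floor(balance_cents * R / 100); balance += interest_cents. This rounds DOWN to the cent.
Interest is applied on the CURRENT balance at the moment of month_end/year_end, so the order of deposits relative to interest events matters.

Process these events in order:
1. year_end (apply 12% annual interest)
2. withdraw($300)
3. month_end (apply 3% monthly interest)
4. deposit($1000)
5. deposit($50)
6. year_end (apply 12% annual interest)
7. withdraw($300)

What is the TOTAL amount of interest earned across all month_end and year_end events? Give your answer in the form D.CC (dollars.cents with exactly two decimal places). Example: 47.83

After 1 (year_end (apply 12% annual interest)): balance=$560.00 total_interest=$60.00
After 2 (withdraw($300)): balance=$260.00 total_interest=$60.00
After 3 (month_end (apply 3% monthly interest)): balance=$267.80 total_interest=$67.80
After 4 (deposit($1000)): balance=$1267.80 total_interest=$67.80
After 5 (deposit($50)): balance=$1317.80 total_interest=$67.80
After 6 (year_end (apply 12% annual interest)): balance=$1475.93 total_interest=$225.93
After 7 (withdraw($300)): balance=$1175.93 total_interest=$225.93

Answer: 225.93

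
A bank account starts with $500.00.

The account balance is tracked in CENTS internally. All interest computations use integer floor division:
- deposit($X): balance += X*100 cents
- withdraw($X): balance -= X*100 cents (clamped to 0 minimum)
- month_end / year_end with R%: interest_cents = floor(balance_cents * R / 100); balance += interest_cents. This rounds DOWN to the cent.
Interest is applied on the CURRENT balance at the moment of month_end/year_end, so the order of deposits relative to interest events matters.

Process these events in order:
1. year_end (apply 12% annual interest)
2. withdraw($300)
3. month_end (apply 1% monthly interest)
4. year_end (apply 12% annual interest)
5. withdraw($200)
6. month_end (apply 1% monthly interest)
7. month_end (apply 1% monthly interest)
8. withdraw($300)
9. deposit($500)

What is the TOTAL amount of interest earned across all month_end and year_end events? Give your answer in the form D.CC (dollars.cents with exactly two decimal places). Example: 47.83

After 1 (year_end (apply 12% annual interest)): balance=$560.00 total_interest=$60.00
After 2 (withdraw($300)): balance=$260.00 total_interest=$60.00
After 3 (month_end (apply 1% monthly interest)): balance=$262.60 total_interest=$62.60
After 4 (year_end (apply 12% annual interest)): balance=$294.11 total_interest=$94.11
After 5 (withdraw($200)): balance=$94.11 total_interest=$94.11
After 6 (month_end (apply 1% monthly interest)): balance=$95.05 total_interest=$95.05
After 7 (month_end (apply 1% monthly interest)): balance=$96.00 total_interest=$96.00
After 8 (withdraw($300)): balance=$0.00 total_interest=$96.00
After 9 (deposit($500)): balance=$500.00 total_interest=$96.00

Answer: 96.00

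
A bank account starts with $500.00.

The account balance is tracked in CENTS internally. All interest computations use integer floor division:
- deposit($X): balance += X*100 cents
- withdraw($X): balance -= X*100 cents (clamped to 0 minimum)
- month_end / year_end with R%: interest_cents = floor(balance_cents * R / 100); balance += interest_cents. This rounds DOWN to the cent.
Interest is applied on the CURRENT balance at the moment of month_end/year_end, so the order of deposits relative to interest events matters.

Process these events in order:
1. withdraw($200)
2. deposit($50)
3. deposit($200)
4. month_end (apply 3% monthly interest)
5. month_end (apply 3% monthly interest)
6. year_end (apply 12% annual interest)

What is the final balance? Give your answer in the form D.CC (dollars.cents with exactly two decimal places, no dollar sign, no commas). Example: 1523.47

After 1 (withdraw($200)): balance=$300.00 total_interest=$0.00
After 2 (deposit($50)): balance=$350.00 total_interest=$0.00
After 3 (deposit($200)): balance=$550.00 total_interest=$0.00
After 4 (month_end (apply 3% monthly interest)): balance=$566.50 total_interest=$16.50
After 5 (month_end (apply 3% monthly interest)): balance=$583.49 total_interest=$33.49
After 6 (year_end (apply 12% annual interest)): balance=$653.50 total_interest=$103.50

Answer: 653.50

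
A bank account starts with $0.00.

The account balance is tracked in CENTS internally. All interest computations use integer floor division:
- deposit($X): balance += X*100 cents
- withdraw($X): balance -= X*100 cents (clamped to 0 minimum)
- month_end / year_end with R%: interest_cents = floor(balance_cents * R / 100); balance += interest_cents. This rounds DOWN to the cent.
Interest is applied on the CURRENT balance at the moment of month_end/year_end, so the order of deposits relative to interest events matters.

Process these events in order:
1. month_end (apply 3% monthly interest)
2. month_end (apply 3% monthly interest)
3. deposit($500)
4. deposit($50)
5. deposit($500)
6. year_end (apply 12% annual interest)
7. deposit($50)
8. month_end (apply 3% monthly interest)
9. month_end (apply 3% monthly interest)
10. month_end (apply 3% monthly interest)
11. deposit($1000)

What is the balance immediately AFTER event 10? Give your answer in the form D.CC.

After 1 (month_end (apply 3% monthly interest)): balance=$0.00 total_interest=$0.00
After 2 (month_end (apply 3% monthly interest)): balance=$0.00 total_interest=$0.00
After 3 (deposit($500)): balance=$500.00 total_interest=$0.00
After 4 (deposit($50)): balance=$550.00 total_interest=$0.00
After 5 (deposit($500)): balance=$1050.00 total_interest=$0.00
After 6 (year_end (apply 12% annual interest)): balance=$1176.00 total_interest=$126.00
After 7 (deposit($50)): balance=$1226.00 total_interest=$126.00
After 8 (month_end (apply 3% monthly interest)): balance=$1262.78 total_interest=$162.78
After 9 (month_end (apply 3% monthly interest)): balance=$1300.66 total_interest=$200.66
After 10 (month_end (apply 3% monthly interest)): balance=$1339.67 total_interest=$239.67

Answer: 1339.67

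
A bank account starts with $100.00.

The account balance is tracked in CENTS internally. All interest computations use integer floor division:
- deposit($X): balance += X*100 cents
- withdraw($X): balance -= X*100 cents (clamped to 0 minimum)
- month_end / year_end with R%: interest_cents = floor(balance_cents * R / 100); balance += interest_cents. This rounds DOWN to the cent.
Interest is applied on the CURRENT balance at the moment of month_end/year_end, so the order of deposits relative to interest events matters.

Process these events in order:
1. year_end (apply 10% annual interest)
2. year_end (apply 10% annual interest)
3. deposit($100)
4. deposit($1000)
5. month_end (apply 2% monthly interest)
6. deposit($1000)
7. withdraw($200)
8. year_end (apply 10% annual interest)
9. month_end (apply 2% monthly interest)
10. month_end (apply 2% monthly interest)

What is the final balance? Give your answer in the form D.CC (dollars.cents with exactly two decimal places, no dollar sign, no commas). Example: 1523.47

After 1 (year_end (apply 10% annual interest)): balance=$110.00 total_interest=$10.00
After 2 (year_end (apply 10% annual interest)): balance=$121.00 total_interest=$21.00
After 3 (deposit($100)): balance=$221.00 total_interest=$21.00
After 4 (deposit($1000)): balance=$1221.00 total_interest=$21.00
After 5 (month_end (apply 2% monthly interest)): balance=$1245.42 total_interest=$45.42
After 6 (deposit($1000)): balance=$2245.42 total_interest=$45.42
After 7 (withdraw($200)): balance=$2045.42 total_interest=$45.42
After 8 (year_end (apply 10% annual interest)): balance=$2249.96 total_interest=$249.96
After 9 (month_end (apply 2% monthly interest)): balance=$2294.95 total_interest=$294.95
After 10 (month_end (apply 2% monthly interest)): balance=$2340.84 total_interest=$340.84

Answer: 2340.84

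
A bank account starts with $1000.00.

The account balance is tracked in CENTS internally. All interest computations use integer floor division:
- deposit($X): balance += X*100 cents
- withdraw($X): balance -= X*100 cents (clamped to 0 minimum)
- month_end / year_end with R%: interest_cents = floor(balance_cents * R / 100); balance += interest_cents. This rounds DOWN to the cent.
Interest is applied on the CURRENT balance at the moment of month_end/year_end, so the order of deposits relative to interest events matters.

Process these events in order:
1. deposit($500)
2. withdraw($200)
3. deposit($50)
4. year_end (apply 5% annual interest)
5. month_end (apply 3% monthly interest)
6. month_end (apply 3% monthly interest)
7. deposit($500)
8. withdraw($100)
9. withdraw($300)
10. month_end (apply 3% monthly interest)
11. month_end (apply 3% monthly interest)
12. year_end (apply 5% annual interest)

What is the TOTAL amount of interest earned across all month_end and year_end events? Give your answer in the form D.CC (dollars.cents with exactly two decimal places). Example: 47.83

After 1 (deposit($500)): balance=$1500.00 total_interest=$0.00
After 2 (withdraw($200)): balance=$1300.00 total_interest=$0.00
After 3 (deposit($50)): balance=$1350.00 total_interest=$0.00
After 4 (year_end (apply 5% annual interest)): balance=$1417.50 total_interest=$67.50
After 5 (month_end (apply 3% monthly interest)): balance=$1460.02 total_interest=$110.02
After 6 (month_end (apply 3% monthly interest)): balance=$1503.82 total_interest=$153.82
After 7 (deposit($500)): balance=$2003.82 total_interest=$153.82
After 8 (withdraw($100)): balance=$1903.82 total_interest=$153.82
After 9 (withdraw($300)): balance=$1603.82 total_interest=$153.82
After 10 (month_end (apply 3% monthly interest)): balance=$1651.93 total_interest=$201.93
After 11 (month_end (apply 3% monthly interest)): balance=$1701.48 total_interest=$251.48
After 12 (year_end (apply 5% annual interest)): balance=$1786.55 total_interest=$336.55

Answer: 336.55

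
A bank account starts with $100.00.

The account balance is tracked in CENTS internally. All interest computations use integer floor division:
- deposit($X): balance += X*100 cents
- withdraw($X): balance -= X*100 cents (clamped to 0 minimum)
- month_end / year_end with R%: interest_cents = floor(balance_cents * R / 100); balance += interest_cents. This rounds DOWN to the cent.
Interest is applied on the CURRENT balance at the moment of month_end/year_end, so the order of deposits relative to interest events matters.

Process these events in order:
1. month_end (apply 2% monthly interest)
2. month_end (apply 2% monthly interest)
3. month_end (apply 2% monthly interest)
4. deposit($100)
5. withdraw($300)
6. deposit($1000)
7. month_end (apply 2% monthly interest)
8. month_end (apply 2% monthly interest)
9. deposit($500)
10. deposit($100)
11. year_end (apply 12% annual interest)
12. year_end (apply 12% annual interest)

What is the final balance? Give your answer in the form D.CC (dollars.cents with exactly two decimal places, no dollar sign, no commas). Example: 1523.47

Answer: 2057.70

Derivation:
After 1 (month_end (apply 2% monthly interest)): balance=$102.00 total_interest=$2.00
After 2 (month_end (apply 2% monthly interest)): balance=$104.04 total_interest=$4.04
After 3 (month_end (apply 2% monthly interest)): balance=$106.12 total_interest=$6.12
After 4 (deposit($100)): balance=$206.12 total_interest=$6.12
After 5 (withdraw($300)): balance=$0.00 total_interest=$6.12
After 6 (deposit($1000)): balance=$1000.00 total_interest=$6.12
After 7 (month_end (apply 2% monthly interest)): balance=$1020.00 total_interest=$26.12
After 8 (month_end (apply 2% monthly interest)): balance=$1040.40 total_interest=$46.52
After 9 (deposit($500)): balance=$1540.40 total_interest=$46.52
After 10 (deposit($100)): balance=$1640.40 total_interest=$46.52
After 11 (year_end (apply 12% annual interest)): balance=$1837.24 total_interest=$243.36
After 12 (year_end (apply 12% annual interest)): balance=$2057.70 total_interest=$463.82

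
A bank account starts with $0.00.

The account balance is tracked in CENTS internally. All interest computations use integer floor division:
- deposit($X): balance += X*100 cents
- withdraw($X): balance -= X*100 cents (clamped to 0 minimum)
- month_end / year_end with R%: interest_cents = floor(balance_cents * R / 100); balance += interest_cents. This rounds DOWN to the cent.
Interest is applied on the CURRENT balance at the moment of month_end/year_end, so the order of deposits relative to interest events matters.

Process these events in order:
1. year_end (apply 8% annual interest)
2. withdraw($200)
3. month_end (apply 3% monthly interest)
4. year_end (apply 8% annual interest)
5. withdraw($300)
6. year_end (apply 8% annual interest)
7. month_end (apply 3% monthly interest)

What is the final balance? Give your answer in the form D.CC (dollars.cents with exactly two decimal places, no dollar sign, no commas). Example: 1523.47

Answer: 0.00

Derivation:
After 1 (year_end (apply 8% annual interest)): balance=$0.00 total_interest=$0.00
After 2 (withdraw($200)): balance=$0.00 total_interest=$0.00
After 3 (month_end (apply 3% monthly interest)): balance=$0.00 total_interest=$0.00
After 4 (year_end (apply 8% annual interest)): balance=$0.00 total_interest=$0.00
After 5 (withdraw($300)): balance=$0.00 total_interest=$0.00
After 6 (year_end (apply 8% annual interest)): balance=$0.00 total_interest=$0.00
After 7 (month_end (apply 3% monthly interest)): balance=$0.00 total_interest=$0.00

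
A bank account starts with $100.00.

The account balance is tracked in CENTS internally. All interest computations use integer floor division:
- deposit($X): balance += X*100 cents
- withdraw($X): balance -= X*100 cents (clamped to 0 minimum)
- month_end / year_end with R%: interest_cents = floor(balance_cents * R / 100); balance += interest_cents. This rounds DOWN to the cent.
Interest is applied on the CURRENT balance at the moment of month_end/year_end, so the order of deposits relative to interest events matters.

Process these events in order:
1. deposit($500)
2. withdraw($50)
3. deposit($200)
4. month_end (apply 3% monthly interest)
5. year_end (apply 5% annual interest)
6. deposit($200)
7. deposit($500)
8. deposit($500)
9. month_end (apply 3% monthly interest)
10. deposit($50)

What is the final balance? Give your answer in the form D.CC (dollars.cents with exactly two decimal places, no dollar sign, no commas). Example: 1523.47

After 1 (deposit($500)): balance=$600.00 total_interest=$0.00
After 2 (withdraw($50)): balance=$550.00 total_interest=$0.00
After 3 (deposit($200)): balance=$750.00 total_interest=$0.00
After 4 (month_end (apply 3% monthly interest)): balance=$772.50 total_interest=$22.50
After 5 (year_end (apply 5% annual interest)): balance=$811.12 total_interest=$61.12
After 6 (deposit($200)): balance=$1011.12 total_interest=$61.12
After 7 (deposit($500)): balance=$1511.12 total_interest=$61.12
After 8 (deposit($500)): balance=$2011.12 total_interest=$61.12
After 9 (month_end (apply 3% monthly interest)): balance=$2071.45 total_interest=$121.45
After 10 (deposit($50)): balance=$2121.45 total_interest=$121.45

Answer: 2121.45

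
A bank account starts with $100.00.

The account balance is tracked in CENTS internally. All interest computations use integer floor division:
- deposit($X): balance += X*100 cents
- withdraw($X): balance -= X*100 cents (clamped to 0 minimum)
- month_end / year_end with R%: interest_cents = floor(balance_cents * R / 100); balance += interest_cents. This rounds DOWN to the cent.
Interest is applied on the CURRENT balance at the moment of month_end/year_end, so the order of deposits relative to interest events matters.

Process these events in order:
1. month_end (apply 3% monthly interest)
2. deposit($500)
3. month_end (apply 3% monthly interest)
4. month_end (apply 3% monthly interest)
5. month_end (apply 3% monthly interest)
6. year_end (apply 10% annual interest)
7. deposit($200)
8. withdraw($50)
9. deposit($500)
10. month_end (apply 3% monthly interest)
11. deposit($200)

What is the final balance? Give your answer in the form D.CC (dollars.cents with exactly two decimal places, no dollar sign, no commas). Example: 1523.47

Answer: 1616.04

Derivation:
After 1 (month_end (apply 3% monthly interest)): balance=$103.00 total_interest=$3.00
After 2 (deposit($500)): balance=$603.00 total_interest=$3.00
After 3 (month_end (apply 3% monthly interest)): balance=$621.09 total_interest=$21.09
After 4 (month_end (apply 3% monthly interest)): balance=$639.72 total_interest=$39.72
After 5 (month_end (apply 3% monthly interest)): balance=$658.91 total_interest=$58.91
After 6 (year_end (apply 10% annual interest)): balance=$724.80 total_interest=$124.80
After 7 (deposit($200)): balance=$924.80 total_interest=$124.80
After 8 (withdraw($50)): balance=$874.80 total_interest=$124.80
After 9 (deposit($500)): balance=$1374.80 total_interest=$124.80
After 10 (month_end (apply 3% monthly interest)): balance=$1416.04 total_interest=$166.04
After 11 (deposit($200)): balance=$1616.04 total_interest=$166.04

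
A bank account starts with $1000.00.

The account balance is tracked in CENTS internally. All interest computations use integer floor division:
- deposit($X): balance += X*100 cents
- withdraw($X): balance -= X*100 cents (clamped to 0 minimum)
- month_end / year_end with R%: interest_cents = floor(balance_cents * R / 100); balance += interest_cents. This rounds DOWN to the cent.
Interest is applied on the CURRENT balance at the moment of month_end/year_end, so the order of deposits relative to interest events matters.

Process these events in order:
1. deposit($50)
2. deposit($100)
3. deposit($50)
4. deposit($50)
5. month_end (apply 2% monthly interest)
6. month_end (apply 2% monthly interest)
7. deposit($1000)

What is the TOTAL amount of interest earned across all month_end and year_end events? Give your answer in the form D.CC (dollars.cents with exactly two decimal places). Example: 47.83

Answer: 50.50

Derivation:
After 1 (deposit($50)): balance=$1050.00 total_interest=$0.00
After 2 (deposit($100)): balance=$1150.00 total_interest=$0.00
After 3 (deposit($50)): balance=$1200.00 total_interest=$0.00
After 4 (deposit($50)): balance=$1250.00 total_interest=$0.00
After 5 (month_end (apply 2% monthly interest)): balance=$1275.00 total_interest=$25.00
After 6 (month_end (apply 2% monthly interest)): balance=$1300.50 total_interest=$50.50
After 7 (deposit($1000)): balance=$2300.50 total_interest=$50.50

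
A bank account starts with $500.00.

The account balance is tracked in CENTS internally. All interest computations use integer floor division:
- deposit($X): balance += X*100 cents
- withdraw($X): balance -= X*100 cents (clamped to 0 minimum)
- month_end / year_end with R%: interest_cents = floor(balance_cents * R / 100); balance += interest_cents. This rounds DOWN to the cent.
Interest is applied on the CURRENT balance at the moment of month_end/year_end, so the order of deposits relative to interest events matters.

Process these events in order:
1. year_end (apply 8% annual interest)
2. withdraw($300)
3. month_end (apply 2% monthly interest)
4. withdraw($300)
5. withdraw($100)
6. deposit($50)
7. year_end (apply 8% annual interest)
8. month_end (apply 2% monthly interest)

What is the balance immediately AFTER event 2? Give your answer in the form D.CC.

Answer: 240.00

Derivation:
After 1 (year_end (apply 8% annual interest)): balance=$540.00 total_interest=$40.00
After 2 (withdraw($300)): balance=$240.00 total_interest=$40.00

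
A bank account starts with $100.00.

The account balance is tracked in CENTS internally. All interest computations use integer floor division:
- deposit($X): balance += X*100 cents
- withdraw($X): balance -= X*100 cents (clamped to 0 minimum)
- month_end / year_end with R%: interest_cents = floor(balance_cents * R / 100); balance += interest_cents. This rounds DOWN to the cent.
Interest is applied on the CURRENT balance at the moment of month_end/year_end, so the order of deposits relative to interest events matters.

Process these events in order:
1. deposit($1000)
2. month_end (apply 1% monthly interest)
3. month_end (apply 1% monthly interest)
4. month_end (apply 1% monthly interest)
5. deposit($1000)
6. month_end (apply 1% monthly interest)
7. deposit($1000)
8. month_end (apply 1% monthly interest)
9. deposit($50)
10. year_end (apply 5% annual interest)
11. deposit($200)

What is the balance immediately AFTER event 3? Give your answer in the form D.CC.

After 1 (deposit($1000)): balance=$1100.00 total_interest=$0.00
After 2 (month_end (apply 1% monthly interest)): balance=$1111.00 total_interest=$11.00
After 3 (month_end (apply 1% monthly interest)): balance=$1122.11 total_interest=$22.11

Answer: 1122.11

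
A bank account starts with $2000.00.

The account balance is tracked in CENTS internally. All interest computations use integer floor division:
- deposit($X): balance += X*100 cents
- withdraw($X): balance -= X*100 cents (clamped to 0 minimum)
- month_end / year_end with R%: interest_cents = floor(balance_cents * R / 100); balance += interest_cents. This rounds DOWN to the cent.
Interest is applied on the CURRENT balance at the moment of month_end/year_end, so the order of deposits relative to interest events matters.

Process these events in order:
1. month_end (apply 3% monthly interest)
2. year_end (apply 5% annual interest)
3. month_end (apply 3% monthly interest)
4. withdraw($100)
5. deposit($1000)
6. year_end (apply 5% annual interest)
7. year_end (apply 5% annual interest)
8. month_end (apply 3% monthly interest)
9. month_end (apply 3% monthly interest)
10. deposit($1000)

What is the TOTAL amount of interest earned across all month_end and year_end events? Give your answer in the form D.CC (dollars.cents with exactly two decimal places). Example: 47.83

After 1 (month_end (apply 3% monthly interest)): balance=$2060.00 total_interest=$60.00
After 2 (year_end (apply 5% annual interest)): balance=$2163.00 total_interest=$163.00
After 3 (month_end (apply 3% monthly interest)): balance=$2227.89 total_interest=$227.89
After 4 (withdraw($100)): balance=$2127.89 total_interest=$227.89
After 5 (deposit($1000)): balance=$3127.89 total_interest=$227.89
After 6 (year_end (apply 5% annual interest)): balance=$3284.28 total_interest=$384.28
After 7 (year_end (apply 5% annual interest)): balance=$3448.49 total_interest=$548.49
After 8 (month_end (apply 3% monthly interest)): balance=$3551.94 total_interest=$651.94
After 9 (month_end (apply 3% monthly interest)): balance=$3658.49 total_interest=$758.49
After 10 (deposit($1000)): balance=$4658.49 total_interest=$758.49

Answer: 758.49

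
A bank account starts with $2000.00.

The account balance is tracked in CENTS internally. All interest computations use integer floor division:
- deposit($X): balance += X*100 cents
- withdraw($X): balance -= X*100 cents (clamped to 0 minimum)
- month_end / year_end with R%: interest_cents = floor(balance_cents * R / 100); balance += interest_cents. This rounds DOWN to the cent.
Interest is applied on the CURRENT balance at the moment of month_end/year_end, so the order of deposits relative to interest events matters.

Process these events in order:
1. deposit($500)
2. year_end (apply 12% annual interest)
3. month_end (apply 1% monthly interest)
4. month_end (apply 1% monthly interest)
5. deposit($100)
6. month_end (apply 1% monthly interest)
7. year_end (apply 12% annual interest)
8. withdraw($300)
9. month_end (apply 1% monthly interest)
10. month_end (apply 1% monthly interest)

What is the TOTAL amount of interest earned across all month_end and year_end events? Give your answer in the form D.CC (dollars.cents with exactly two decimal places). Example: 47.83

Answer: 805.32

Derivation:
After 1 (deposit($500)): balance=$2500.00 total_interest=$0.00
After 2 (year_end (apply 12% annual interest)): balance=$2800.00 total_interest=$300.00
After 3 (month_end (apply 1% monthly interest)): balance=$2828.00 total_interest=$328.00
After 4 (month_end (apply 1% monthly interest)): balance=$2856.28 total_interest=$356.28
After 5 (deposit($100)): balance=$2956.28 total_interest=$356.28
After 6 (month_end (apply 1% monthly interest)): balance=$2985.84 total_interest=$385.84
After 7 (year_end (apply 12% annual interest)): balance=$3344.14 total_interest=$744.14
After 8 (withdraw($300)): balance=$3044.14 total_interest=$744.14
After 9 (month_end (apply 1% monthly interest)): balance=$3074.58 total_interest=$774.58
After 10 (month_end (apply 1% monthly interest)): balance=$3105.32 total_interest=$805.32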